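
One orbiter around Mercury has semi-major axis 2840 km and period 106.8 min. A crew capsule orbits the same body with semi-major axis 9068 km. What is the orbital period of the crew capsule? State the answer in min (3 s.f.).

T₂ ≈ 609 min

Kepler's third law: T² ∝ a³, so T₂ = T₁ (a₂/a₁)^(3/2).
a₂/a₁ = 3.193, (a₂/a₁)^(3/2) = 5.705.
T₂ = 106.8 × 5.705 = 609.3 min.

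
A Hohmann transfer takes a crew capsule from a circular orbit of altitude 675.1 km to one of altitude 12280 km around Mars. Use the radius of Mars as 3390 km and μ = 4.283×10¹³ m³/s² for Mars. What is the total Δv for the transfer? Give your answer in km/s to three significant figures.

Δv_total ≈ 1.44 km/s

r₁ = 3390 + 675.1 = 4065.1 km = 4.0651×10⁶ m.
r₂ = 3390 + 12280 = 15670 km = 1.5670×10⁷ m.
Transfer ellipse a_t = (r₁ + r₂)/2 = 9.868×10⁶ m.
At r₁: circular v_c1 = √(μ/r₁) = 3246 m/s; transfer-periapsis v_p = √[μ(2/r₁ − 1/a_t)] = 4090 m/s.
Δv₁ = v_p − v_c1 = 844.5 m/s.
At r₂: circular v_c2 = √(μ/r₂) = 1653 m/s; transfer-apoapsis v_a = √[μ(2/r₂ − 1/a_t)] = 1061 m/s.
Δv₂ = v_c2 − v_a = 592.1 m/s.
Total Δv = Δv₁ + Δv₂ = 1437 m/s = 1.437 km/s.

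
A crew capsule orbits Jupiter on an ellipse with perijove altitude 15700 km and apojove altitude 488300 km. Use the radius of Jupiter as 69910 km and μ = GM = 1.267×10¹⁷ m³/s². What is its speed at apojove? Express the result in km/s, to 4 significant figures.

v ≈ 7.769 km/s

r_p = 69910 + 15700 = 85610 km = 8.5610×10⁷ m.
r_a = 69910 + 488300 = 558210 km = 5.5821×10⁸ m.
Semi-major axis a = (r_p + r_a)/2 = 3.2191×10⁵ km = 3.219×10⁸ m.
Vis-viva: v² = μ(2/r − 1/a) = 1.267×10¹⁷ × (3.583×10⁻⁹ − 3.106×10⁻⁹) = 6.036×10⁷ m²/s².
v = 7769 m/s = 7.769 km/s.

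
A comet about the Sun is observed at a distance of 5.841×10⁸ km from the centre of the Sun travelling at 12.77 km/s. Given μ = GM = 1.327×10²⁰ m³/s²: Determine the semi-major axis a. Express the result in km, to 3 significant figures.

r = 5.841×10¹¹ m.
Vis-viva rearranged: 1/a = 2/r − v²/μ = 3.424×10⁻¹² − 1.229×10⁻¹² = 2.195×10⁻¹² m⁻¹.
a = 4.555×10¹¹ m = 4.5554×10⁸ km.

a ≈ 4.56×10⁸ km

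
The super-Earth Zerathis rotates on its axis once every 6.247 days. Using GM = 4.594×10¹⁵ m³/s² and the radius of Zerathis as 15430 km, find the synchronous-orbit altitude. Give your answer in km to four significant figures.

h_sync ≈ 3.082×10⁵ km

T = 6.247 days = 5.397×10⁵ s.
A synchronous orbit has period T, so by Kepler's third law a = (μT²/4π²)^(1/3).
μT²/4π² = 4.594×10¹⁵ × (5.397×10⁵)² / 39.48 = 3.390×10²⁵ m³.
a = 3.236×10⁸ m = 3.2364×10⁵ km.
Altitude h = a − R = 3.2364×10⁵ − 15430 = 3.0821×10⁵ km.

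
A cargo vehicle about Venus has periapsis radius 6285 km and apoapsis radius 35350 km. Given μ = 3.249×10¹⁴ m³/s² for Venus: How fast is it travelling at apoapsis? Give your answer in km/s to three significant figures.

Semi-major axis a = (r_p + r_a)/2 = 20818 km = 2.082×10⁷ m.
Vis-viva: v² = μ(2/r − 1/a) = 3.249×10¹⁴ × (5.658×10⁻⁸ − 4.804×10⁻⁸) = 2.775×10⁶ m²/s².
v = 1666 m/s = 1.666 km/s.

v ≈ 1.67 km/s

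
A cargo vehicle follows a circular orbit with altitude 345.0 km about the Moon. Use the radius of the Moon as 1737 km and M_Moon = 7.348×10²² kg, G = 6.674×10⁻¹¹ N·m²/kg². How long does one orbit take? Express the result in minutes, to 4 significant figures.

T ≈ 142.1 minutes

μ = GM = 6.674×10⁻¹¹ × 7.348×10²² = 4.904×10¹² m³/s².
r = 1737 + 345.0 = 2082.0 km = 2.0820×10⁶ m.
Kepler's third law: T = 2π√(r³/μ) = 2π√((2.082×10⁶)³ / 4.904×10¹²).
r³/μ = 1.840×10⁶ s², so T = 2π × 1.357×10³ = 8.524×10³ s.
Converting: 8.524×10³ s ÷ 60.00 = 142.1 minutes.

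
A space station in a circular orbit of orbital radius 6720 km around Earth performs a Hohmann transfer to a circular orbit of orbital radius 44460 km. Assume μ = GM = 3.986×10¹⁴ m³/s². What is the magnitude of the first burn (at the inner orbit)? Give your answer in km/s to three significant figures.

Δv ≈ 2.45 km/s

r₁ = 6720 km = 6.720×10⁶ m.
r₂ = 44460 km = 4.446×10⁷ m.
Transfer ellipse a_t = (r₁ + r₂)/2 = 2.559×10⁷ m.
At r₁: circular v_c1 = √(μ/r₁) = 7702 m/s; transfer-perigee v_p = √[μ(2/r₁ − 1/a_t)] = 10150 m/s.
Δv₁ = v_p − v_c1 = 2450 m/s.
= 2.450 km/s.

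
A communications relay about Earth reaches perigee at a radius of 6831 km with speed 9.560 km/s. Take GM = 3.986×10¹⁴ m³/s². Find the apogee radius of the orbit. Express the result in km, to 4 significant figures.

apogee radius ≈ 24670 km

r_p = 6.831×10⁶ m.
Specific energy ε = v²/2 − μ/r = -1.265×10⁷ J/kg, so a = −μ/(2ε) = 1.575×10⁷ m.
The apsides satisfy r_p + r_a = 2a, so the apogee radius is 2a − r_p = 2.467×10⁷ m = 24667 km.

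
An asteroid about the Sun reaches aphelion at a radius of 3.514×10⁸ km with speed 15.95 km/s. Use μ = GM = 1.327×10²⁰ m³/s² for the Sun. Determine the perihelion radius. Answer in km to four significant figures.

perihelion radius ≈ 1.785×10⁸ km

r_a = 3.514×10¹¹ m.
Specific energy ε = v²/2 − μ/r = -2.504×10⁸ J/kg, so a = −μ/(2ε) = 2.649×10¹¹ m.
The apsides satisfy r_p + r_a = 2a, so the perihelion radius is 2a − r_a = 1.785×10¹¹ m = 1.7849×10⁸ km.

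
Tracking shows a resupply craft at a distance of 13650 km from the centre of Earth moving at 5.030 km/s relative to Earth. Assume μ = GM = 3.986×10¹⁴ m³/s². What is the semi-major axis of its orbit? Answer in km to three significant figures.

a ≈ 12000 km

r = 1.365×10⁷ m.
Vis-viva rearranged: 1/a = 2/r − v²/μ = 1.465×10⁻⁷ − 6.347×10⁻⁸ = 8.305×10⁻⁸ m⁻¹.
a = 1.204×10⁷ m = 12042 km.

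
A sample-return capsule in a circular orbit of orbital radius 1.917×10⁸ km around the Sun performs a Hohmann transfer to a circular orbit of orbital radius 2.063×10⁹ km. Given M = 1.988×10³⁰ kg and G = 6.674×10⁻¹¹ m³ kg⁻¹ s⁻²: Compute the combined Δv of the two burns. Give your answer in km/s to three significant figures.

Δv_total ≈ 14.0 km/s

μ = GM = 6.674×10⁻¹¹ × 1.988×10³⁰ = 1.327×10²⁰ m³/s².
r₁ = 1.917×10⁸ km = 1.917×10¹¹ m.
r₂ = 2.063×10⁹ km = 2.063×10¹² m.
Transfer ellipse a_t = (r₁ + r₂)/2 = 1.127×10¹² m.
At r₁: circular v_c1 = √(μ/r₁) = 26310 m/s; transfer-perihelion v_p = √[μ(2/r₁ − 1/a_t)] = 35590 m/s.
Δv₁ = v_p − v_c1 = 9280 m/s.
At r₂: circular v_c2 = √(μ/r₂) = 8020 m/s; transfer-aphelion v_a = √[μ(2/r₂ − 1/a_t)] = 3307 m/s.
Δv₂ = v_c2 − v_a = 4713 m/s.
Total Δv = Δv₁ + Δv₂ = 13990 m/s = 13.99 km/s.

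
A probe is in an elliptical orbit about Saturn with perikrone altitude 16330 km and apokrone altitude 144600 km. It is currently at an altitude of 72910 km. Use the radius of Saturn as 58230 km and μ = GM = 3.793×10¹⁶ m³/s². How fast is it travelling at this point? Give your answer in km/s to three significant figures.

v ≈ 17.5 km/s

r_p = 58230 + 16330 = 74560 km = 7.4560×10⁷ m.
r_a = 58230 + 144600 = 202830 km = 2.0283×10⁸ m.
r = 58230 + 72910 = 1.3114×10⁵ km = 1.311×10⁸ m.
Semi-major axis a = (r_p + r_a)/2 = 1.3870×10⁵ km = 1.387×10⁸ m.
Vis-viva: v² = μ(2/r − 1/a) = 3.793×10¹⁶ × (1.525×10⁻⁸ − 7.210×10⁻⁹) = 3.050×10⁸ m²/s².
v = 17460 m/s = 17.46 km/s.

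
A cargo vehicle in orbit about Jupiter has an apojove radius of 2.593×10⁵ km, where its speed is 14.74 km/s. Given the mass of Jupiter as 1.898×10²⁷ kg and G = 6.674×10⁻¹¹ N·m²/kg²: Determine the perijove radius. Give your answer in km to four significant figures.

perijove radius ≈ 74150 km

μ = GM = 6.674×10⁻¹¹ × 1.898×10²⁷ = 1.267×10¹⁷ m³/s².
r_a = 2.593×10⁸ m.
Specific energy ε = v²/2 − μ/r = -3.799×10⁸ J/kg, so a = −μ/(2ε) = 1.667×10⁸ m.
The apsides satisfy r_p + r_a = 2a, so the perijove radius is 2a − r_a = 7.415×10⁷ m = 74151 km.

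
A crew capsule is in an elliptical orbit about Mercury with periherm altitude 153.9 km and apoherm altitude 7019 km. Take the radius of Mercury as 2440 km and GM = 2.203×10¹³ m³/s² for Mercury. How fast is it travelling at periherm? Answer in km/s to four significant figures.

r_p = 2440 + 153.9 = 2593.9 km = 2.5939×10⁶ m.
r_a = 2440 + 7019 = 9459.0 km = 9.4590×10⁶ m.
Semi-major axis a = (r_p + r_a)/2 = 6026.4 km = 6.026×10⁶ m.
Vis-viva: v² = μ(2/r − 1/a) = 2.203×10¹³ × (7.710×10⁻⁷ − 1.659×10⁻⁷) = 1.333×10⁷ m²/s².
v = 3651 m/s = 3.651 km/s.

v ≈ 3.651 km/s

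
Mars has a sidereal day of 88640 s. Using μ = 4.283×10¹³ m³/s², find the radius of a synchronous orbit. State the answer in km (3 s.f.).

A synchronous orbit has period T, so by Kepler's third law a = (μT²/4π²)^(1/3).
μT²/4π² = 4.283×10¹³ × (8.864×10⁴)² / 39.48 = 8.524×10²¹ m³.
a = 2.043×10⁷ m = 20428 km.

r_sync ≈ 20400 km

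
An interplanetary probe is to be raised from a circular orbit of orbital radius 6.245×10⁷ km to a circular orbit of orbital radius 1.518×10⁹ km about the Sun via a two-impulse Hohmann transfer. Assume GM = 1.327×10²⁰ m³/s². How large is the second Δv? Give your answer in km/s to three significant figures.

r₁ = 6.245×10⁷ km = 6.245×10¹⁰ m.
r₂ = 1.518×10⁹ km = 1.518×10¹² m.
Transfer ellipse a_t = (r₁ + r₂)/2 = 7.902×10¹¹ m.
At r₁: circular v_c1 = √(μ/r₁) = 46100 m/s; transfer-perihelion v_p = √[μ(2/r₁ − 1/a_t)] = 63890 m/s.
At r₂: circular v_c2 = √(μ/r₂) = 9350 m/s; transfer-aphelion v_a = √[μ(2/r₂ − 1/a_t)] = 2628 m/s.
Δv₂ = v_c2 − v_a = 6721 m/s.
= 6.721 km/s.

Δv ≈ 6.72 km/s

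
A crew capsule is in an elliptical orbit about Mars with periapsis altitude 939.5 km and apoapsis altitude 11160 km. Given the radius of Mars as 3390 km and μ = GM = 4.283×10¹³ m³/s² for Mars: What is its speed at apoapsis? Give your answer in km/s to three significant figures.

v ≈ 1.16 km/s

r_p = 3390 + 939.5 = 4329.5 km = 4.3295×10⁶ m.
r_a = 3390 + 11160 = 14550 km = 1.4550×10⁷ m.
Semi-major axis a = (r_p + r_a)/2 = 9439.8 km = 9.440×10⁶ m.
Vis-viva: v² = μ(2/r − 1/a) = 4.283×10¹³ × (1.375×10⁻⁷ − 1.059×10⁻⁷) = 1.350×10⁶ m²/s².
v = 1162 m/s = 1.162 km/s.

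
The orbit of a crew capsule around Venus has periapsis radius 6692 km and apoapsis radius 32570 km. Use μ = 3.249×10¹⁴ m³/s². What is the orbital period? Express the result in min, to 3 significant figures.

T ≈ 505 min

Semi-major axis a = (r_p + r_a)/2 = (6692.0 + 32570)/2 = 19631 km = 1.963×10⁷ m.
By Kepler's third law T = 2π√(a³/μ) = 2π × 4.825×10³ = 3.032×10⁴ s.
= 505.3 min.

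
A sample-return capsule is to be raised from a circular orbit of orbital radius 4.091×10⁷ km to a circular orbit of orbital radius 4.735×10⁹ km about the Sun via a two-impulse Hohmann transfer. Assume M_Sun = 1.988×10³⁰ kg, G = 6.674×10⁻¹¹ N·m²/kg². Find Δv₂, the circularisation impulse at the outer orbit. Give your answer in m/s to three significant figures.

Δv ≈ 4600 m/s

μ = GM = 6.674×10⁻¹¹ × 1.988×10³⁰ = 1.327×10²⁰ m³/s².
r₁ = 4.091×10⁷ km = 4.091×10¹⁰ m.
r₂ = 4.735×10⁹ km = 4.735×10¹² m.
Transfer ellipse a_t = (r₁ + r₂)/2 = 2.388×10¹² m.
At r₁: circular v_c1 = √(μ/r₁) = 56950 m/s; transfer-perihelion v_p = √[μ(2/r₁ − 1/a_t)] = 80190 m/s.
At r₂: circular v_c2 = √(μ/r₂) = 5293 m/s; transfer-aphelion v_a = √[μ(2/r₂ − 1/a_t)] = 692.9 m/s.
Δv₂ = v_c2 − v_a = 4601 m/s.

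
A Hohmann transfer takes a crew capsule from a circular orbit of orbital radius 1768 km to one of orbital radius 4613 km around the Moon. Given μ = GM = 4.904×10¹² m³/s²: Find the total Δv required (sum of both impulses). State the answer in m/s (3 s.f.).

r₁ = 1768 km = 1.768×10⁶ m.
r₂ = 4613 km = 4.613×10⁶ m.
Transfer ellipse a_t = (r₁ + r₂)/2 = 3.190×10⁶ m.
At r₁: circular v_c1 = √(μ/r₁) = 1665 m/s; transfer-perilune v_p = √[μ(2/r₁ − 1/a_t)] = 2003 m/s.
Δv₁ = v_p − v_c1 = 337.2 m/s.
At r₂: circular v_c2 = √(μ/r₂) = 1031 m/s; transfer-apolune v_a = √[μ(2/r₂ − 1/a_t)] = 767.5 m/s.
Δv₂ = v_c2 − v_a = 263.5 m/s.
Total Δv = Δv₁ + Δv₂ = 600.7 m/s.

Δv_total ≈ 601 m/s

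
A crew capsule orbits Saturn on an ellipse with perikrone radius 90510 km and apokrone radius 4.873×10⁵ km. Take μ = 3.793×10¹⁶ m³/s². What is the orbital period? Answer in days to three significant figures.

Semi-major axis a = (r_p + r_a)/2 = (90510 + 4.8730×10⁵)/2 = 2.8890×10⁵ km = 2.889×10⁸ m.
By Kepler's third law T = 2π√(a³/μ) = 2π × 2.521×10⁴ = 1.584×10⁵ s.
= 1.834 days.

T ≈ 1.83 days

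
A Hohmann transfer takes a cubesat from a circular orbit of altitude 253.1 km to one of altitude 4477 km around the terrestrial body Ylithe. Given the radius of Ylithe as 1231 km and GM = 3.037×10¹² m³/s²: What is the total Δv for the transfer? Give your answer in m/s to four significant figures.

r₁ = 1231 + 253.1 = 1484.1 km = 1.4841×10⁶ m.
r₂ = 1231 + 4477 = 5708.0 km = 5.7080×10⁶ m.
Transfer ellipse a_t = (r₁ + r₂)/2 = 3.596×10⁶ m.
At r₁: circular v_c1 = √(μ/r₁) = 1431 m/s; transfer-periapsis v_p = √[μ(2/r₁ − 1/a_t)] = 1802 m/s.
Δv₁ = v_p − v_c1 = 371.8 m/s.
At r₂: circular v_c2 = √(μ/r₂) = 729.4 m/s; transfer-apoapsis v_a = √[μ(2/r₂ − 1/a_t)] = 468.6 m/s.
Δv₂ = v_c2 − v_a = 260.8 m/s.
Total Δv = Δv₁ + Δv₂ = 632.6 m/s.

Δv_total ≈ 632.6 m/s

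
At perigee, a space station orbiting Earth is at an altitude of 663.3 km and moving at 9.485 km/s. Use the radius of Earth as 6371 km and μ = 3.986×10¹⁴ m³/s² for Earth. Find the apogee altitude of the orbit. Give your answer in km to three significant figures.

r_p = 6371 + 663.3 = 7034.3 km = 7.034×10⁶ m.
Specific energy ε = v²/2 − μ/r = -1.168×10⁷ J/kg, so a = −μ/(2ε) = 1.706×10⁷ m.
The apsides satisfy r_p + r_a = 2a, so the apogee radius is 2a − r_p = 2.708×10⁷ m = 27085 km.
Apogee altitude = 27085 − 6371 = 20714 km.

apogee altitude ≈ 20700 km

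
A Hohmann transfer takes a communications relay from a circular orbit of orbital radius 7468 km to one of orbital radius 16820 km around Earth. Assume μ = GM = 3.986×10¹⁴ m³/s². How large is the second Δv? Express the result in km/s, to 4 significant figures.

Δv ≈ 1.051 km/s

r₁ = 7468 km = 7.468×10⁶ m.
r₂ = 16820 km = 1.682×10⁷ m.
Transfer ellipse a_t = (r₁ + r₂)/2 = 1.214×10⁷ m.
At r₁: circular v_c1 = √(μ/r₁) = 7306 m/s; transfer-perigee v_p = √[μ(2/r₁ − 1/a_t)] = 8598 m/s.
At r₂: circular v_c2 = √(μ/r₂) = 4868 m/s; transfer-apogee v_a = √[μ(2/r₂ − 1/a_t)] = 3817 m/s.
Δv₂ = v_c2 − v_a = 1051 m/s.
= 1.051 km/s.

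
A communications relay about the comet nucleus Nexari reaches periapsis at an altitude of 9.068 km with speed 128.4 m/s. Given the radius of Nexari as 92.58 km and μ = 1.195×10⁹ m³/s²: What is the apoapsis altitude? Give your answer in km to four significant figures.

apoapsis altitude ≈ 145.9 km

r_p = 92.58 + 9.068 = 101.65 km = 1.016×10⁵ m.
Specific energy ε = v²/2 − μ/r = -3.513×10³ J/kg, so a = −μ/(2ε) = 1.701×10⁵ m.
The apsides satisfy r_p + r_a = 2a, so the apoapsis radius is 2a − r_p = 2.385×10⁵ m = 238.52 km.
Apoapsis altitude = 238.52 − 92.58 = 145.94 km.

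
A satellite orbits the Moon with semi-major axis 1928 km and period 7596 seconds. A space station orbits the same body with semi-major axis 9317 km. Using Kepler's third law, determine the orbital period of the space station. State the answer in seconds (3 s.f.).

T₂ ≈ 80700 seconds

Kepler's third law: T² ∝ a³, so T₂ = T₁ (a₂/a₁)^(3/2).
a₂/a₁ = 4.832, (a₂/a₁)^(3/2) = 10.62.
T₂ = 7596 × 10.62 = 80690 seconds.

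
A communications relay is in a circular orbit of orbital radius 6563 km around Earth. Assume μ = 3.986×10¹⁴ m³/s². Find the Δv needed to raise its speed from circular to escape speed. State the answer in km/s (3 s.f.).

Δv ≈ 3.23 km/s

r = 6563 km = 6.563×10⁶ m.
Circular speed v_c = √(μ/r) = 7793 m/s.
Escape speed v_esc = √(2μ/r) = √2 × v_c = 11020 m/s.
Δv = v_esc − v_c = 3228 m/s = 3.228 km/s.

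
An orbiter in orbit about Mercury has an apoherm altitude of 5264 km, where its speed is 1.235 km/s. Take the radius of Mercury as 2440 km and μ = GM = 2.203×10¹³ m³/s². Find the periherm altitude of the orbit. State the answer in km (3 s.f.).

r_a = 2440 + 5264 = 7704.0 km = 7.704×10⁶ m.
Specific energy ε = v²/2 − μ/r = -2.097×10⁶ J/kg, so a = −μ/(2ε) = 5.253×10⁶ m.
The apsides satisfy r_p + r_a = 2a, so the periherm radius is 2a − r_a = 2.802×10⁶ m = 2801.8 km.
Periherm altitude = 2801.8 − 2440 = 361.78 km.

periherm altitude ≈ 362 km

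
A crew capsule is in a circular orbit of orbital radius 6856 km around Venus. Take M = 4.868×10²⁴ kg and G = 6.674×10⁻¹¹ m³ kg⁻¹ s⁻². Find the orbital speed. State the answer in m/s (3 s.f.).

v ≈ 6880 m/s

μ = GM = 6.674×10⁻¹¹ × 4.868×10²⁴ = 3.249×10¹⁴ m³/s².
r = 6856 km = 6.856×10⁶ m.
For a circular orbit v = √(μ/r) = √(3.249×10¹⁴ / 6.856×10⁶) = √(4.739×10⁷) = 6884 m/s.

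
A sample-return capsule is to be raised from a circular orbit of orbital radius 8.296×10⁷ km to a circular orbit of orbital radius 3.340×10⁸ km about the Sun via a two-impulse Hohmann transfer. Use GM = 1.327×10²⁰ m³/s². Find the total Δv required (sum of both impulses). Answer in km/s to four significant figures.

Δv_total ≈ 17.99 km/s

r₁ = 8.296×10⁷ km = 8.296×10¹⁰ m.
r₂ = 3.340×10⁸ km = 3.340×10¹¹ m.
Transfer ellipse a_t = (r₁ + r₂)/2 = 2.085×10¹¹ m.
At r₁: circular v_c1 = √(μ/r₁) = 39990 m/s; transfer-perihelion v_p = √[μ(2/r₁ − 1/a_t)] = 50620 m/s.
Δv₁ = v_p − v_c1 = 10630 m/s.
At r₂: circular v_c2 = √(μ/r₂) = 19930 m/s; transfer-aphelion v_a = √[μ(2/r₂ − 1/a_t)] = 12570 m/s.
Δv₂ = v_c2 − v_a = 7359 m/s.
Total Δv = Δv₁ + Δv₂ = 17990 m/s = 17.99 km/s.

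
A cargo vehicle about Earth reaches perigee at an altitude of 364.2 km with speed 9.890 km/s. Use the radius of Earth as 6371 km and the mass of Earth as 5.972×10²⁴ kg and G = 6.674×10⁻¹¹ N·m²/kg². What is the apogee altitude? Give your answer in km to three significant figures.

apogee altitude ≈ 25700 km

μ = GM = 6.674×10⁻¹¹ × 5.972×10²⁴ = 3.986×10¹⁴ m³/s².
r_p = 6371 + 364.2 = 6735.2 km = 6.735×10⁶ m.
Specific energy ε = v²/2 − μ/r = -1.027×10⁷ J/kg, so a = −μ/(2ε) = 1.940×10⁷ m.
The apsides satisfy r_p + r_a = 2a, so the apogee radius is 2a − r_p = 3.207×10⁷ m = 32069 km.
Apogee altitude = 32069 − 6371 = 25698 km.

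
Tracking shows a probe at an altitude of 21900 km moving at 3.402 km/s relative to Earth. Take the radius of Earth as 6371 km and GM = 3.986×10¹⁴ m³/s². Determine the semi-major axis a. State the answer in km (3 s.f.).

a ≈ 24000 km

r = 6371 + 21900 = 28271 km = 2.827×10⁷ m.
Specific orbital energy ε = v²/2 − μ/r = (3402)²/2 − 3.986×10¹⁴/2.827×10⁷ = -8.312×10⁶ J/kg.
Since ε = −μ/(2a), a = −μ/(2ε) = 2.398×10⁷ m = 23976 km.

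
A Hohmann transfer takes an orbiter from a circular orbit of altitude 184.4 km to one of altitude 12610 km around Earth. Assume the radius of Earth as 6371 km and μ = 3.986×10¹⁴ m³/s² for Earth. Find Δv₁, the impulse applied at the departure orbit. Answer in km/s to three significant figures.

Δv ≈ 1.71 km/s

r₁ = 6371 + 184.4 = 6555.4 km = 6.5554×10⁶ m.
r₂ = 6371 + 12610 = 18981 km = 1.8981×10⁷ m.
Transfer ellipse a_t = (r₁ + r₂)/2 = 1.277×10⁷ m.
At r₁: circular v_c1 = √(μ/r₁) = 7798 m/s; transfer-perigee v_p = √[μ(2/r₁ − 1/a_t)] = 9507 m/s.
Δv₁ = v_p − v_c1 = 1710 m/s.
= 1.710 km/s.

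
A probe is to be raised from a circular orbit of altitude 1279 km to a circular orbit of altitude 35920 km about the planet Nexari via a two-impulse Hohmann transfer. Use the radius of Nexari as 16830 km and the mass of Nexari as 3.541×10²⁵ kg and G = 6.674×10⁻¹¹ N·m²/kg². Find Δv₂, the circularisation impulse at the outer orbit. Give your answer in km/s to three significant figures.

Δv ≈ 1.91 km/s

μ = GM = 6.674×10⁻¹¹ × 3.541×10²⁵ = 2.363×10¹⁵ m³/s².
r₁ = 16830 + 1279 = 18109 km = 1.8109×10⁷ m.
r₂ = 16830 + 35920 = 52750 km = 5.2750×10⁷ m.
Transfer ellipse a_t = (r₁ + r₂)/2 = 3.543×10⁷ m.
At r₁: circular v_c1 = √(μ/r₁) = 11420 m/s; transfer-periapsis v_p = √[μ(2/r₁ − 1/a_t)] = 13940 m/s.
At r₂: circular v_c2 = √(μ/r₂) = 6693 m/s; transfer-apoapsis v_a = √[μ(2/r₂ − 1/a_t)] = 4785 m/s.
Δv₂ = v_c2 − v_a = 1908 m/s.
= 1.908 km/s.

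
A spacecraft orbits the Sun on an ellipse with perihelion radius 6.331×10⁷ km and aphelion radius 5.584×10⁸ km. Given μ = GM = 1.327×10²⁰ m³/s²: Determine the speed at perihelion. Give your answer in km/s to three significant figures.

Semi-major axis a = (r_p + r_a)/2 = 3.1086×10⁸ km = 3.109×10¹¹ m.
Vis-viva: v² = μ(2/r − 1/a) = 1.327×10²⁰ × (3.159×10⁻¹¹ − 3.217×10⁻¹²) = 3.765×10⁹ m²/s².
v = 61360 m/s = 61.36 km/s.

v ≈ 61.4 km/s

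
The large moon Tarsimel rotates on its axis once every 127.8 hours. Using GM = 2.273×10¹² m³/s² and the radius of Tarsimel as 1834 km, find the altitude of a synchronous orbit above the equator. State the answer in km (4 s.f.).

h_sync ≈ 21180 km

T = 127.8 hours = 4.601×10⁵ s.
A synchronous orbit has period T, so by Kepler's third law a = (μT²/4π²)^(1/3).
μT²/4π² = 2.273×10¹² × (4.601×10⁵)² / 39.48 = 1.219×10²² m³.
a = 2.301×10⁷ m = 23013 km.
Altitude h = a − R = 23013 − 1834 = 21179 km.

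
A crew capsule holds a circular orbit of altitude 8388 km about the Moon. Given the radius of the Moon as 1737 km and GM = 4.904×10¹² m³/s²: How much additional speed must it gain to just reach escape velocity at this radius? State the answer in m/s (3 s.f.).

r = 1737 + 8388 = 10125 km = 1.0125×10⁷ m.
Circular speed v_c = √(μ/r) = 695.9 m/s.
Escape speed v_esc = √(2μ/r) = √2 × v_c = 984.2 m/s.
Δv = v_esc − v_c = 288.3 m/s.

Δv ≈ 288 m/s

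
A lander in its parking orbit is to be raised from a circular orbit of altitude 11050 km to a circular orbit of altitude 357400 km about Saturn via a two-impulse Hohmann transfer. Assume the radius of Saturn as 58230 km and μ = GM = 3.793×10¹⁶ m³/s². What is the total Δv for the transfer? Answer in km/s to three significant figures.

Δv_total ≈ 11.7 km/s

r₁ = 58230 + 11050 = 69280 km = 6.9280×10⁷ m.
r₂ = 58230 + 357400 = 415630 km = 4.1563×10⁸ m.
Transfer ellipse a_t = (r₁ + r₂)/2 = 2.425×10⁸ m.
At r₁: circular v_c1 = √(μ/r₁) = 23400 m/s; transfer-perikrone v_p = √[μ(2/r₁ − 1/a_t)] = 30640 m/s.
Δv₁ = v_p − v_c1 = 7237 m/s.
At r₂: circular v_c2 = √(μ/r₂) = 9553 m/s; transfer-apokrone v_a = √[μ(2/r₂ − 1/a_t)] = 5107 m/s.
Δv₂ = v_c2 − v_a = 4446 m/s.
Total Δv = Δv₁ + Δv₂ = 11680 m/s = 11.68 km/s.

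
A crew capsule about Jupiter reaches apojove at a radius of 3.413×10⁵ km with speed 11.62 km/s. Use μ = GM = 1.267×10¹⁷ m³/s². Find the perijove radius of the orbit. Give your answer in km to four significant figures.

r_a = 3.413×10⁸ m.
Specific energy ε = v²/2 − μ/r = -3.037×10⁸ J/kg, so a = −μ/(2ε) = 2.086×10⁸ m.
The apsides satisfy r_p + r_a = 2a, so the perijove radius is 2a − r_a = 7.587×10⁷ m = 75867 km.

perijove radius ≈ 75870 km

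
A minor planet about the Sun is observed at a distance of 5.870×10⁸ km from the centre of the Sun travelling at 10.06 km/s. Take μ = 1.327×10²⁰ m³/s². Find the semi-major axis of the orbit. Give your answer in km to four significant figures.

r = 5.870×10¹¹ m.
Specific orbital energy ε = v²/2 − μ/r = (10060)²/2 − 1.327×10²⁰/5.870×10¹¹ = -1.755×10⁸ J/kg.
Since ε = −μ/(2a), a = −μ/(2ε) = 3.781×10¹¹ m = 3.7814×10⁸ km.

a ≈ 3.781×10⁸ km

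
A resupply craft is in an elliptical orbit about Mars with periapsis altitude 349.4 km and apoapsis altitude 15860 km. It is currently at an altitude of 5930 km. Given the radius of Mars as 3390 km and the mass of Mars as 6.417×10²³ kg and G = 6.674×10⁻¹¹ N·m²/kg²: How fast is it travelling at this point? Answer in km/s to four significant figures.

v ≈ 2.338 km/s

μ = GM = 6.674×10⁻¹¹ × 6.417×10²³ = 4.283×10¹³ m³/s².
r_p = 3390 + 349.4 = 3739.4 km = 3.7394×10⁶ m.
r_a = 3390 + 15860 = 19250 km = 1.9250×10⁷ m.
r = 3390 + 5930 = 9320.0 km = 9.320×10⁶ m.
Semi-major axis a = (r_p + r_a)/2 = 11495 km = 1.149×10⁷ m.
Vis-viva: v² = μ(2/r − 1/a) = 4.283×10¹³ × (2.146×10⁻⁷ − 8.700×10⁻⁸) = 5.465×10⁶ m²/s².
v = 2338 m/s = 2.338 km/s.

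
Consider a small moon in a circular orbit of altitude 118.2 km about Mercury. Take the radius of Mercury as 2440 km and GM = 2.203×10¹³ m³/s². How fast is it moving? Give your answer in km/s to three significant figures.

r = 2440 + 118.2 = 2558.2 km = 2.5582×10⁶ m.
For a circular orbit v = √(μ/r) = √(2.203×10¹³ / 2.558×10⁶) = √(8.612×10⁶) = 2935 m/s.
That is 2.935 km/s.

v ≈ 2.93 km/s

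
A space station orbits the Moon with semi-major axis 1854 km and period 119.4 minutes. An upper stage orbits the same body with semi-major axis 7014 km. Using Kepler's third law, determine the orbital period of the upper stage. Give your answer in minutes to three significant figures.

T₂ ≈ 879 minutes

Kepler's third law: T² ∝ a³, so T₂ = T₁ (a₂/a₁)^(3/2).
a₂/a₁ = 3.783, (a₂/a₁)^(3/2) = 7.358.
T₂ = 119.4 × 7.358 = 878.6 minutes.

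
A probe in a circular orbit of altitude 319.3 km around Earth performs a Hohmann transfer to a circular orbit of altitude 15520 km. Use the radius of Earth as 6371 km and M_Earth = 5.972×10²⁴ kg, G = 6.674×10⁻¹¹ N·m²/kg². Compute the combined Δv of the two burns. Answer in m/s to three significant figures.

Δv_total ≈ 3180 m/s

μ = GM = 6.674×10⁻¹¹ × 5.972×10²⁴ = 3.986×10¹⁴ m³/s².
r₁ = 6371 + 319.3 = 6690.3 km = 6.6903×10⁶ m.
r₂ = 6371 + 15520 = 21891 km = 2.1891×10⁷ m.
Transfer ellipse a_t = (r₁ + r₂)/2 = 1.429×10⁷ m.
At r₁: circular v_c1 = √(μ/r₁) = 7718 m/s; transfer-perigee v_p = √[μ(2/r₁ − 1/a_t)] = 9553 m/s.
Δv₁ = v_p − v_c1 = 1834 m/s.
At r₂: circular v_c2 = √(μ/r₂) = 4267 m/s; transfer-apogee v_a = √[μ(2/r₂ − 1/a_t)] = 2920 m/s.
Δv₂ = v_c2 − v_a = 1347 m/s.
Total Δv = Δv₁ + Δv₂ = 3182 m/s.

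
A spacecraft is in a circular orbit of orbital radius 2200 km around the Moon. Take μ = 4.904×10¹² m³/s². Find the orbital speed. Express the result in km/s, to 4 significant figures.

v ≈ 1.493 km/s

r = 2200 km = 2.200×10⁶ m.
For a circular orbit v = √(μ/r) = √(4.904×10¹² / 2.200×10⁶) = √(2.229×10⁶) = 1493 m/s.
That is 1.493 km/s.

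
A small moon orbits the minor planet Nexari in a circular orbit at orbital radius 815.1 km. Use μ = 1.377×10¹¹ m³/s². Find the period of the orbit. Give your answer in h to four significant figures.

r = 815.1 km = 8.151×10⁵ m.
Kepler's third law: T = 2π√(r³/μ) = 2π√((8.151×10⁵)³ / 1.377×10¹¹).
r³/μ = 3.933×10⁶ s², so T = 2π × 1.983×10³ = 1.246×10⁴ s.
Converting: 1.246×10⁴ s ÷ 3600 = 3.461 h.

T ≈ 3.461 h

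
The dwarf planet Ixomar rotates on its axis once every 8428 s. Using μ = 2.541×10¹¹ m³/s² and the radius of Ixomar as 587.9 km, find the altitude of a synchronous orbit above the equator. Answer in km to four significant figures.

A synchronous orbit has period T, so by Kepler's third law a = (μT²/4π²)^(1/3).
μT²/4π² = 2.541×10¹¹ × (8.428×10³)² / 39.48 = 4.572×10¹⁷ m³.
a = 7.704×10⁵ m = 770.37 km.
Altitude h = a − R = 770.37 − 587.9 = 182.47 km.

h_sync ≈ 182.5 km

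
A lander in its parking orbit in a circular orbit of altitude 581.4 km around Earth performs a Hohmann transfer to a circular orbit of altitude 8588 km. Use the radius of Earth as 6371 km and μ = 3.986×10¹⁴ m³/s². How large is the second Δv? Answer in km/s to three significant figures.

Δv ≈ 1.05 km/s

r₁ = 6371 + 581.4 = 6952.4 km = 6.9524×10⁶ m.
r₂ = 6371 + 8588 = 14959 km = 1.4959×10⁷ m.
Transfer ellipse a_t = (r₁ + r₂)/2 = 1.096×10⁷ m.
At r₁: circular v_c1 = √(μ/r₁) = 7572 m/s; transfer-perigee v_p = √[μ(2/r₁ − 1/a_t)] = 8848 m/s.
At r₂: circular v_c2 = √(μ/r₂) = 5162 m/s; transfer-apogee v_a = √[μ(2/r₂ − 1/a_t)] = 4112 m/s.
Δv₂ = v_c2 − v_a = 1050 m/s.
= 1.050 km/s.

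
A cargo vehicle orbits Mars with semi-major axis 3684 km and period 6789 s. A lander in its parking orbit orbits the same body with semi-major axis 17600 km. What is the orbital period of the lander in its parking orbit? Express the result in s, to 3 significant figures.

Kepler's third law: T² ∝ a³, so T₂ = T₁ (a₂/a₁)^(3/2).
a₂/a₁ = 4.777, (a₂/a₁)^(3/2) = 10.44.
T₂ = 6789 × 10.44 = 70890 s.

T₂ ≈ 70900 s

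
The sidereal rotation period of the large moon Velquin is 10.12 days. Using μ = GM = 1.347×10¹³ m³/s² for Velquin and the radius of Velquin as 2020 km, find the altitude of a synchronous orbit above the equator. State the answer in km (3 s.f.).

h_sync ≈ 61900 km

T = 10.12 days = 8.744×10⁵ s.
A synchronous orbit has period T, so by Kepler's third law a = (μT²/4π²)^(1/3).
μT²/4π² = 1.347×10¹³ × (8.744×10⁵)² / 39.48 = 2.609×10²³ m³.
a = 6.389×10⁷ m = 63895 km.
Altitude h = a − R = 63895 − 2020 = 61875 km.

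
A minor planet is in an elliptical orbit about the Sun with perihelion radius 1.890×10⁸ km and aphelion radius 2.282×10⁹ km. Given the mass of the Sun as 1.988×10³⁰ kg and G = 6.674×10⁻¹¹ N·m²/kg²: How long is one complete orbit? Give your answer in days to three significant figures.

μ = GM = 6.674×10⁻¹¹ × 1.988×10³⁰ = 1.327×10²⁰ m³/s².
Semi-major axis a = (r_p + r_a)/2 = (1.8900×10⁸ + 2.2820×10⁹)/2 = 1.2355×10⁹ km = 1.236×10¹² m.
By Kepler's third law T = 2π√(a³/μ) = 2π × 1.192×10⁸ = 7.491×10⁸ s.
= 8670 days.

T ≈ 8670 days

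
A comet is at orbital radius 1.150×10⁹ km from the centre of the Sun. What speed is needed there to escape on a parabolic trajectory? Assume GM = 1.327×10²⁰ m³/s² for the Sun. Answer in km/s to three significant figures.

r = 1.150×10⁹ km = 1.150×10¹² m.
Escape speed v_esc = √(2μ/r) = √(2 × 1.327×10²⁰ / 1.150×10¹²) = √(2.308×10⁸) = 15190 m/s.
= 15.19 km/s.

v_esc ≈ 15.2 km/s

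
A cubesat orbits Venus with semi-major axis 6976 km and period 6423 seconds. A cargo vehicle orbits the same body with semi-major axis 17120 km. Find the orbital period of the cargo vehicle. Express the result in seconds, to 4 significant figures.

Kepler's third law: T² ∝ a³, so T₂ = T₁ (a₂/a₁)^(3/2).
a₂/a₁ = 2.454, (a₂/a₁)^(3/2) = 3.845.
T₂ = 6423 × 3.845 = 24690 seconds.

T₂ ≈ 24690 seconds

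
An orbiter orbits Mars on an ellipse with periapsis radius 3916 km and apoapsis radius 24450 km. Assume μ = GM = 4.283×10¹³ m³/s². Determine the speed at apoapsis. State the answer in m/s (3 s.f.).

v ≈ 695 m/s

Semi-major axis a = (r_p + r_a)/2 = 14183 km = 1.418×10⁷ m.
Vis-viva: v² = μ(2/r − 1/a) = 4.283×10¹³ × (8.180×10⁻⁸ − 7.051×10⁻⁸) = 4.837×10⁵ m²/s².
v = 695.5 m/s.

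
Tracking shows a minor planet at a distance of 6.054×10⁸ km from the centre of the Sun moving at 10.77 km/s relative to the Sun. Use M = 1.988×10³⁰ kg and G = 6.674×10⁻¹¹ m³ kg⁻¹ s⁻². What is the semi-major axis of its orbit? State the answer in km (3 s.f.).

a ≈ 4.12×10⁸ km

μ = GM = 6.674×10⁻¹¹ × 1.988×10³⁰ = 1.327×10²⁰ m³/s².
r = 6.054×10¹¹ m.
Specific orbital energy ε = v²/2 − μ/r = (10770)²/2 − 1.327×10²⁰/6.054×10¹¹ = -1.612×10⁸ J/kg.
Since ε = −μ/(2a), a = −μ/(2ε) = 4.116×10¹¹ m = 4.1163×10⁸ km.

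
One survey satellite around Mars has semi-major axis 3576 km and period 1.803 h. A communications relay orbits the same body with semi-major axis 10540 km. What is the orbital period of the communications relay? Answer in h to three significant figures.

T₂ ≈ 9.12 h

Kepler's third law: T² ∝ a³, so T₂ = T₁ (a₂/a₁)^(3/2).
a₂/a₁ = 2.947, (a₂/a₁)^(3/2) = 5.060.
T₂ = 1.803 × 5.060 = 9.123 h.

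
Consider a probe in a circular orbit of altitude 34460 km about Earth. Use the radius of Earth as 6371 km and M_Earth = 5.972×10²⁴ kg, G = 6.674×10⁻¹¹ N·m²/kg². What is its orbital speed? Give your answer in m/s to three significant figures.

v ≈ 3120 m/s

μ = GM = 6.674×10⁻¹¹ × 5.972×10²⁴ = 3.986×10¹⁴ m³/s².
r = 6371 + 34460 = 40831 km = 4.0831×10⁷ m.
For a circular orbit v = √(μ/r) = √(3.986×10¹⁴ / 4.083×10⁷) = √(9.761×10⁶) = 3124 m/s.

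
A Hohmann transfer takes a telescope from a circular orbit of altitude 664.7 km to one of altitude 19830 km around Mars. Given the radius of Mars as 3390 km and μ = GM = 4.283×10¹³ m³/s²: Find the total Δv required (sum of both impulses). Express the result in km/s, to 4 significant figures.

Δv_total ≈ 1.608 km/s

r₁ = 3390 + 664.7 = 4054.7 km = 4.0547×10⁶ m.
r₂ = 3390 + 19830 = 23220 km = 2.3220×10⁷ m.
Transfer ellipse a_t = (r₁ + r₂)/2 = 1.364×10⁷ m.
At r₁: circular v_c1 = √(μ/r₁) = 3250 m/s; transfer-periapsis v_p = √[μ(2/r₁ − 1/a_t)] = 4241 m/s.
Δv₁ = v_p − v_c1 = 990.8 m/s.
At r₂: circular v_c2 = √(μ/r₂) = 1358 m/s; transfer-apoapsis v_a = √[μ(2/r₂ − 1/a_t)] = 740.6 m/s.
Δv₂ = v_c2 − v_a = 617.6 m/s.
Total Δv = Δv₁ + Δv₂ = 1608 m/s = 1.608 km/s.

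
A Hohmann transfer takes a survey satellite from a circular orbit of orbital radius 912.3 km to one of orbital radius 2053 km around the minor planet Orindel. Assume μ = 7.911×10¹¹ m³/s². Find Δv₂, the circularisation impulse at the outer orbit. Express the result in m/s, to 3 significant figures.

Δv ≈ 134 m/s

r₁ = 912.3 km = 9.123×10⁵ m.
r₂ = 2053 km = 2.053×10⁶ m.
Transfer ellipse a_t = (r₁ + r₂)/2 = 1.483×10⁶ m.
At r₁: circular v_c1 = √(μ/r₁) = 931.2 m/s; transfer-periapsis v_p = √[μ(2/r₁ − 1/a_t)] = 1096 m/s.
At r₂: circular v_c2 = √(μ/r₂) = 620.8 m/s; transfer-apoapsis v_a = √[μ(2/r₂ − 1/a_t)] = 486.9 m/s.
Δv₂ = v_c2 − v_a = 133.8 m/s.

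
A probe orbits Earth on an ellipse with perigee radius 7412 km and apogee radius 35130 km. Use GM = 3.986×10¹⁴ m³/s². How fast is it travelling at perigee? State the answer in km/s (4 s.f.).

Semi-major axis a = (r_p + r_a)/2 = 21271 km = 2.127×10⁷ m.
Vis-viva: v² = μ(2/r − 1/a) = 3.986×10¹⁴ × (2.698×10⁻⁷ − 4.701×10⁻⁸) = 8.882×10⁷ m²/s².
v = 9424 m/s = 9.424 km/s.

v ≈ 9.424 km/s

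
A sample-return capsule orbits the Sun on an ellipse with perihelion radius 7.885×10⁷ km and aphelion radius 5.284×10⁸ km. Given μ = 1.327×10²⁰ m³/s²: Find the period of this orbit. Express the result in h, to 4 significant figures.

Semi-major axis a = (r_p + r_a)/2 = (7.8850×10⁷ + 5.2840×10⁸)/2 = 3.0362×10⁸ km = 3.036×10¹¹ m.
By Kepler's third law T = 2π√(a³/μ) = 2π × 1.452×10⁷ = 9.125×10⁷ s.
= 25350 h.

T ≈ 25350 h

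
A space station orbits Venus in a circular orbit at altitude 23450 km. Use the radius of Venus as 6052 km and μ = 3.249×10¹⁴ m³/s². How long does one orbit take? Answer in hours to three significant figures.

T ≈ 15.5 hours

r = 6052 + 23450 = 29502 km = 2.9502×10⁷ m.
Kepler's third law: T = 2π√(r³/μ) = 2π√((2.950×10⁷)³ / 3.249×10¹⁴).
r³/μ = 7.903×10⁷ s², so T = 2π × 8.890×10³ = 5.586×10⁴ s.
Converting: 5.586×10⁴ s ÷ 3600 = 15.52 hours.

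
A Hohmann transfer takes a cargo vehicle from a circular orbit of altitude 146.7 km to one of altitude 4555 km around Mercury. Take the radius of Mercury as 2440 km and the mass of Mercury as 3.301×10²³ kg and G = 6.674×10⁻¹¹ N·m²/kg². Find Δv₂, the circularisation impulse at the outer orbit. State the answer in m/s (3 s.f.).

μ = GM = 6.674×10⁻¹¹ × 3.301×10²³ = 2.203×10¹³ m³/s².
r₁ = 2440 + 146.7 = 2586.7 km = 2.5867×10⁶ m.
r₂ = 2440 + 4555 = 6995.0 km = 6.9950×10⁶ m.
Transfer ellipse a_t = (r₁ + r₂)/2 = 4.791×10⁶ m.
At r₁: circular v_c1 = √(μ/r₁) = 2918 m/s; transfer-periherm v_p = √[μ(2/r₁ − 1/a_t)] = 3526 m/s.
At r₂: circular v_c2 = √(μ/r₂) = 1775 m/s; transfer-apoherm v_a = √[μ(2/r₂ − 1/a_t)] = 1304 m/s.
Δv₂ = v_c2 − v_a = 470.7 m/s.

Δv ≈ 471 m/s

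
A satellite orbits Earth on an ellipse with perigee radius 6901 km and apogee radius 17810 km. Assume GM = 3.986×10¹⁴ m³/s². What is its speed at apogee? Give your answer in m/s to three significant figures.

v ≈ 3540 m/s

Semi-major axis a = (r_p + r_a)/2 = 12356 km = 1.236×10⁷ m.
Vis-viva: v² = μ(2/r − 1/a) = 3.986×10¹⁴ × (1.123×10⁻⁷ − 8.094×10⁻⁸) = 1.250×10⁷ m²/s².
v = 3536 m/s.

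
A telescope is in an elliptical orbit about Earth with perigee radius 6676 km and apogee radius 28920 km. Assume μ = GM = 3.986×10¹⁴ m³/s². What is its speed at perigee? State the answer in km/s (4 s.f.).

v ≈ 9.850 km/s

Semi-major axis a = (r_p + r_a)/2 = 17798 km = 1.780×10⁷ m.
Vis-viva: v² = μ(2/r − 1/a) = 3.986×10¹⁴ × (2.996×10⁻⁷ − 5.619×10⁻⁸) = 9.702×10⁷ m²/s².
v = 9850 m/s = 9.850 km/s.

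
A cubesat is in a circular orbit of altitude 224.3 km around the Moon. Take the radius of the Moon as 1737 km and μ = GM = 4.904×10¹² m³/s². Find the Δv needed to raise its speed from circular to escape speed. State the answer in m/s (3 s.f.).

Δv ≈ 655 m/s

r = 1737 + 224.3 = 1961.3 km = 1.9613×10⁶ m.
Circular speed v_c = √(μ/r) = 1581 m/s.
Escape speed v_esc = √(2μ/r) = √2 × v_c = 2236 m/s.
Δv = v_esc − v_c = 655.0 m/s.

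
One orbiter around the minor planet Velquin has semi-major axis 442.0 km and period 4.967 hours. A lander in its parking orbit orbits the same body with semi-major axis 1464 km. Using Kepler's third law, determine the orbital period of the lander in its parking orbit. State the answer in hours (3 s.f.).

T₂ ≈ 29.9 hours

Kepler's third law: T² ∝ a³, so T₂ = T₁ (a₂/a₁)^(3/2).
a₂/a₁ = 3.312, (a₂/a₁)^(3/2) = 6.028.
T₂ = 4.967 × 6.028 = 29.94 hours.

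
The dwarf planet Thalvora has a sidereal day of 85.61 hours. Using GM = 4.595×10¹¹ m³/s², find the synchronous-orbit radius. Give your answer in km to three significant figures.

r_sync ≈ 10300 km

T = 85.61 hours = 3.082×10⁵ s.
A synchronous orbit has period T, so by Kepler's third law a = (μT²/4π²)^(1/3).
μT²/4π² = 4.595×10¹¹ × (3.082×10⁵)² / 39.48 = 1.106×10²¹ m³.
a = 1.034×10⁷ m = 10340 km.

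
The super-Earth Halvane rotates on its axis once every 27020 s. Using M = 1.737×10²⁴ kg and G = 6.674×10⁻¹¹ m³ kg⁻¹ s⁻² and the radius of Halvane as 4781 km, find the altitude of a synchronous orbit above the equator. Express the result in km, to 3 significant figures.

μ = GM = 6.674×10⁻¹¹ × 1.737×10²⁴ = 1.159×10¹⁴ m³/s².
A synchronous orbit has period T, so by Kepler's third law a = (μT²/4π²)^(1/3).
μT²/4π² = 1.159×10¹⁴ × (2.702×10⁴)² / 39.48 = 2.144×10²¹ m³.
a = 1.289×10⁷ m = 12894 km.
Altitude h = a − R = 12894 − 4781 = 8113.3 km.

h_sync ≈ 8110 km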